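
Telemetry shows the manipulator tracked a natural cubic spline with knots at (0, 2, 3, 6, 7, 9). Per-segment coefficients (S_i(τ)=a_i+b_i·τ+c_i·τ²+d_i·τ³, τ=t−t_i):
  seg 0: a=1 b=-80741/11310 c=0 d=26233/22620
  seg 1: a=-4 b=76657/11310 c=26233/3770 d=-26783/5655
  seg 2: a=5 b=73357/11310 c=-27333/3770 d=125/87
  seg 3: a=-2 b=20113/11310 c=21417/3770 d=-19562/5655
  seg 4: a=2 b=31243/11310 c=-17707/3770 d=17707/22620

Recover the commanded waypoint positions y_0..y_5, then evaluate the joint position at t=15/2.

y_0 = S_0(0) = a_0 = 1
y_1 = S_1(0) = a_1 = -4
y_2 = S_2(0) = a_2 = 5
y_3 = S_3(0) = a_3 = -2
y_4 = S_4(0) = a_4 = 2
y_5 = S_4(2) = -5
t_q=15/2 is in segment 4 (τ=1/2); S_4(τ)=139029/60320

y_0=1 y_1=-4 y_2=5 y_3=-2 y_4=2 y_5=-5
S(15/2) = 139029/60320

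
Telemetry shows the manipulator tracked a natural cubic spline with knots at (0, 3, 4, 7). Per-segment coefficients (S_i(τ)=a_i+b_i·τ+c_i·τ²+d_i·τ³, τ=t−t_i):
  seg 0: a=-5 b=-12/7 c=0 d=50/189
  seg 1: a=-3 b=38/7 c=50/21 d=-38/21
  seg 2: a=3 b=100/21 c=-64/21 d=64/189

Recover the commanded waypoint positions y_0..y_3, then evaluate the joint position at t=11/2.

y_0 = S_0(0) = a_0 = -5
y_1 = S_1(0) = a_1 = -3
y_2 = S_2(0) = a_2 = 3
y_3 = S_2(3) = -1
t_q=11/2 is in segment 2 (τ=3/2); S_2(τ)=31/7

y_0=-5 y_1=-3 y_2=3 y_3=-1
S(11/2) = 31/7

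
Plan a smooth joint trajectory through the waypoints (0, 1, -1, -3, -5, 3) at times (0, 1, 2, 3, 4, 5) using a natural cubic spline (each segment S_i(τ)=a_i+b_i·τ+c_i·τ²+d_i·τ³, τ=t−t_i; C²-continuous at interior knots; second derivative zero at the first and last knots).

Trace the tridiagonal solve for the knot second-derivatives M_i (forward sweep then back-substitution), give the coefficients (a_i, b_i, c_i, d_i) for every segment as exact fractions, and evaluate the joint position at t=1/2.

  seg 0: a=0 b=387/209 c=0 d=-178/209
  seg 1: a=1 b=-147/209 c=-534/209 d=263/209
  seg 2: a=-1 b=-426/209 c=255/209 d=-13/11
  seg 3: a=-3 b=-657/209 c=-486/209 d=725/209
  seg 4: a=-5 b=546/209 c=1689/209 d=-563/209
S(1/2) = 685/836

Δ: Δ0=1, Δ1=-2, Δ2=-2, Δ3=-2, Δ4=8
row 1: diag=4, rhs=-18; c'=1/4, d'=-9/2
row 2: denom=4−1·1/4=15/4; d'=(0−1·-9/2)/(15/4)=6/5
row 3: denom=4−1·4/15=56/15; d'=(0−1·6/5)/(56/15)=-9/28
row 4: denom=4−1·15/56=209/56; d'=(60−1·-9/28)/(209/56)=3378/209
back: M4=3378/209
back: M3=-9/28−15/56·3378/209=-972/209
back: M2=6/5−4/15·-972/209=510/209
back: M1=-9/2−1/4·510/209=-1068/209
M: M0=0, M1=-1068/209, M2=510/209, M3=-972/209, M4=3378/209, M5=0
seg 0: a=0, c=M0/2=0, d=(M1−M0)/(6·1)=-178/209, b=Δ0−h0·(2M0+M1)/6=387/209
seg 1: a=1, c=M1/2=-534/209, d=(M2−M1)/(6·1)=263/209, b=Δ1−h1·(2M1+M2)/6=-147/209
seg 2: a=-1, c=M2/2=255/209, d=(M3−M2)/(6·1)=-13/11, b=Δ2−h2·(2M2+M3)/6=-426/209
seg 3: a=-3, c=M3/2=-486/209, d=(M4−M3)/(6·1)=725/209, b=Δ3−h3·(2M3+M4)/6=-657/209
seg 4: a=-5, c=M4/2=1689/209, d=(M5−M4)/(6·1)=-563/209, b=Δ4−h4·(2M4+M5)/6=546/209
t_q=1/2 → seg 0, τ=1/2; S=0+387/209·τ+0·τ²+-178/209·τ³=685/836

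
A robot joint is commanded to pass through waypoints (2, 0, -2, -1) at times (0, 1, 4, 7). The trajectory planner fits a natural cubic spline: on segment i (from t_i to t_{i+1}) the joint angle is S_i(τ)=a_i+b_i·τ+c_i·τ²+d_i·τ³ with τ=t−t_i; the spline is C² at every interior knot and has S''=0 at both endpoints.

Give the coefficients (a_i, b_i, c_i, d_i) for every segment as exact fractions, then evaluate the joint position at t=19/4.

Δ: Δ0=-2, Δ1=-2/3, Δ2=1/3
row 1: diag=8, rhs=8; c'=3/8, d'=1
row 2: denom=12−3·3/8=87/8; d'=(6−3·1)/(87/8)=8/29
back: M2=8/29
back: M1=1−3/8·8/29=26/29
M: M0=0, M1=26/29, M2=8/29, M3=0
seg 0: a=2, c=M0/2=0, d=(M1−M0)/(6·1)=13/87, b=Δ0−h0·(2M0+M1)/6=-187/87
seg 1: a=0, c=M1/2=13/29, d=(M2−M1)/(6·3)=-1/29, b=Δ1−h1·(2M1+M2)/6=-148/87
seg 2: a=-2, c=M2/2=4/29, d=(M3−M2)/(6·3)=-4/261, b=Δ2−h2·(2M2+M3)/6=5/87
t_q=19/4 → seg 2, τ=3/4; S=-2+5/87·τ+4/29·τ²+-4/261·τ³=-875/464

  seg 0: a=2 b=-187/87 c=0 d=13/87
  seg 1: a=0 b=-148/87 c=13/29 d=-1/29
  seg 2: a=-2 b=5/87 c=4/29 d=-4/261
S(19/4) = -875/464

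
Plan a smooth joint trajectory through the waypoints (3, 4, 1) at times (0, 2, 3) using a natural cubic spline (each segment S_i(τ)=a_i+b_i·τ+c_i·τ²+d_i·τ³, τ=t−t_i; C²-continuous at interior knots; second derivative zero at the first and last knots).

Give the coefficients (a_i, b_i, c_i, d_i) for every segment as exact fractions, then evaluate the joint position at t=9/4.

Δ: Δ0=1/2, Δ1=-3
row 1: diag=6, rhs=-21; c'=1/6, d'=-7/2
back: M1=-7/2
M: M0=0, M1=-7/2, M2=0
seg 0: a=3, c=M0/2=0, d=(M1−M0)/(6·2)=-7/24, b=Δ0−h0·(2M0+M1)/6=5/3
seg 1: a=4, c=M1/2=-7/4, d=(M2−M1)/(6·1)=7/12, b=Δ1−h1·(2M1+M2)/6=-11/6
t_q=9/4 → seg 1, τ=1/4; S=4+-11/6·τ+-7/4·τ²+7/12·τ³=881/256

  seg 0: a=3 b=5/3 c=0 d=-7/24
  seg 1: a=4 b=-11/6 c=-7/4 d=7/12
S(9/4) = 881/256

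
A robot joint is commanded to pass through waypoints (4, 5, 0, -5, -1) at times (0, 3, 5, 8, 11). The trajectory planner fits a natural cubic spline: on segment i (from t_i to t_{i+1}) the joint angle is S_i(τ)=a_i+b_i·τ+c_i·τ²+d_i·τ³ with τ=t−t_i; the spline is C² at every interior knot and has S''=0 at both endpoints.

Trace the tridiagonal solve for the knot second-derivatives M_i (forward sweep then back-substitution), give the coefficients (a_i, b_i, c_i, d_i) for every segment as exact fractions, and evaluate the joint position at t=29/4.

  seg 0: a=4 b=869/708 c=0 d=-211/2124
  seg 1: a=5 b=-515/354 c=-211/236 d=263/1416
  seg 2: a=0 b=-496/177 c=13/59 d=28/531
  seg 3: a=-5 b=-10/177 c=41/59 d=-41/531
S(29/4) = -1083/236

Δ: Δ0=1/3, Δ1=-5/2, Δ2=-5/3, Δ3=4/3
row 1: diag=10, rhs=-17; c'=1/5, d'=-17/10
row 2: denom=10−2·1/5=48/5; d'=(5−2·-17/10)/(48/5)=7/8
row 3: denom=12−3·5/16=177/16; d'=(18−3·7/8)/(177/16)=82/59
back: M3=82/59
back: M2=7/8−5/16·82/59=26/59
back: M1=-17/10−1/5·26/59=-211/118
M: M0=0, M1=-211/118, M2=26/59, M3=82/59, M4=0
seg 0: a=4, c=M0/2=0, d=(M1−M0)/(6·3)=-211/2124, b=Δ0−h0·(2M0+M1)/6=869/708
seg 1: a=5, c=M1/2=-211/236, d=(M2−M1)/(6·2)=263/1416, b=Δ1−h1·(2M1+M2)/6=-515/354
seg 2: a=0, c=M2/2=13/59, d=(M3−M2)/(6·3)=28/531, b=Δ2−h2·(2M2+M3)/6=-496/177
seg 3: a=-5, c=M3/2=41/59, d=(M4−M3)/(6·3)=-41/531, b=Δ3−h3·(2M3+M4)/6=-10/177
t_q=29/4 → seg 2, τ=9/4; S=0+-496/177·τ+13/59·τ²+28/531·τ³=-1083/236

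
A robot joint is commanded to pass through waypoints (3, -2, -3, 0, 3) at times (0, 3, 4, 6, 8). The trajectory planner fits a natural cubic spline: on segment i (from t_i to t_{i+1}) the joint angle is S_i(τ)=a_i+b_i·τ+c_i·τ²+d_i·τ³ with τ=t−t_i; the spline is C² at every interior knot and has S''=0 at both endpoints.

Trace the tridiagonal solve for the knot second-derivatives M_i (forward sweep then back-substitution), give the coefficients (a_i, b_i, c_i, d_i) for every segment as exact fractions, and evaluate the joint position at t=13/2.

Δ: Δ0=-5/3, Δ1=-1, Δ2=3/2, Δ3=3/2
row 1: diag=8, rhs=4; c'=1/8, d'=1/2
row 2: denom=6−1·1/8=47/8; d'=(15−1·1/2)/(47/8)=116/47
row 3: denom=8−2·16/47=344/47; d'=(0−2·116/47)/(344/47)=-29/43
back: M3=-29/43
back: M2=116/47−16/47·-29/43=116/43
back: M1=1/2−1/8·116/43=7/43
M: M0=0, M1=7/43, M2=116/43, M3=-29/43, M4=0
seg 0: a=3, c=M0/2=0, d=(M1−M0)/(6·3)=7/774, b=Δ0−h0·(2M0+M1)/6=-451/258
seg 1: a=-2, c=M1/2=7/86, d=(M2−M1)/(6·1)=109/258, b=Δ1−h1·(2M1+M2)/6=-194/129
seg 2: a=-3, c=M2/2=58/43, d=(M3−M2)/(6·2)=-145/516, b=Δ2−h2·(2M2+M3)/6=-19/258
seg 3: a=0, c=M3/2=-29/86, d=(M4−M3)/(6·2)=29/516, b=Δ3−h3·(2M3+M4)/6=503/258
t_q=13/2 → seg 3, τ=1/2; S=0+503/258·τ+-29/86·τ²+29/516·τ³=1235/1376

  seg 0: a=3 b=-451/258 c=0 d=7/774
  seg 1: a=-2 b=-194/129 c=7/86 d=109/258
  seg 2: a=-3 b=-19/258 c=58/43 d=-145/516
  seg 3: a=0 b=503/258 c=-29/86 d=29/516
S(13/2) = 1235/1376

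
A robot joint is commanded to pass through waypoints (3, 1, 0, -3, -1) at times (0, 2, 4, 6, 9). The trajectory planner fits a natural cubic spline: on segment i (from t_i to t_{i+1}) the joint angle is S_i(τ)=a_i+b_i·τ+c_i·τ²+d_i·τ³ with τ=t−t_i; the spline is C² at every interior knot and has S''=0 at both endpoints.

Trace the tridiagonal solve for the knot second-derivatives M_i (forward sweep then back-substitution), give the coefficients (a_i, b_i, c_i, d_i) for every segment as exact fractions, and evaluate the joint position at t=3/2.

  seg 0: a=3 b=-263/213 c=0 d=25/426
  seg 1: a=1 b=-113/213 c=25/71 d=-287/1704
  seg 2: a=0 b=-487/426 c=-187/284 d=409/1704
  seg 3: a=-3 b=-191/213 c=111/142 d=-37/426
S(3/2) = 1529/1136

Δ: Δ0=-1, Δ1=-1/2, Δ2=-3/2, Δ3=2/3
row 1: diag=8, rhs=3; c'=1/4, d'=3/8
row 2: denom=8−2·1/4=15/2; d'=(-6−2·3/8)/(15/2)=-9/10
row 3: denom=10−2·4/15=142/15; d'=(13−2·-9/10)/(142/15)=111/71
back: M3=111/71
back: M2=-9/10−4/15·111/71=-187/142
back: M1=3/8−1/4·-187/142=50/71
M: M0=0, M1=50/71, M2=-187/142, M3=111/71, M4=0
seg 0: a=3, c=M0/2=0, d=(M1−M0)/(6·2)=25/426, b=Δ0−h0·(2M0+M1)/6=-263/213
seg 1: a=1, c=M1/2=25/71, d=(M2−M1)/(6·2)=-287/1704, b=Δ1−h1·(2M1+M2)/6=-113/213
seg 2: a=0, c=M2/2=-187/284, d=(M3−M2)/(6·2)=409/1704, b=Δ2−h2·(2M2+M3)/6=-487/426
seg 3: a=-3, c=M3/2=111/142, d=(M4−M3)/(6·3)=-37/426, b=Δ3−h3·(2M3+M4)/6=-191/213
t_q=3/2 → seg 0, τ=3/2; S=3+-263/213·τ+0·τ²+25/426·τ³=1529/1136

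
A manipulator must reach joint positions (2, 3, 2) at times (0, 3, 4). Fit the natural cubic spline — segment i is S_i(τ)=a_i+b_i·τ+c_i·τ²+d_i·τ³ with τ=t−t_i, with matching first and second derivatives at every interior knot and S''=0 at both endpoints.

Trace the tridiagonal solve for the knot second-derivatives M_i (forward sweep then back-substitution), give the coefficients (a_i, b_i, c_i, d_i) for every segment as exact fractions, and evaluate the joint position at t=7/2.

  seg 0: a=2 b=5/6 c=0 d=-1/18
  seg 1: a=3 b=-2/3 c=-1/2 d=1/6
S(7/2) = 41/16

Δ: Δ0=1/3, Δ1=-1
row 1: diag=8, rhs=-8; c'=1/8, d'=-1
back: M1=-1
M: M0=0, M1=-1, M2=0
seg 0: a=2, c=M0/2=0, d=(M1−M0)/(6·3)=-1/18, b=Δ0−h0·(2M0+M1)/6=5/6
seg 1: a=3, c=M1/2=-1/2, d=(M2−M1)/(6·1)=1/6, b=Δ1−h1·(2M1+M2)/6=-2/3
t_q=7/2 → seg 1, τ=1/2; S=3+-2/3·τ+-1/2·τ²+1/6·τ³=41/16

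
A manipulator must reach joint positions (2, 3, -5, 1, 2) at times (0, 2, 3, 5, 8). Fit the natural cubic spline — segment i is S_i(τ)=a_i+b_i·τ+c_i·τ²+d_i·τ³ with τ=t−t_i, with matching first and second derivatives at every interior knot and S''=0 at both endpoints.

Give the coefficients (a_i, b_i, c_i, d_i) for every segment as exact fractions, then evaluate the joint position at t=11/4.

  seg 0: a=2 b=4037/978 c=0 d=-887/978
  seg 1: a=3 b=-6607/978 c=-887/163 d=4105/978
  seg 2: a=-5 b=-2468/489 c=2331/326 d=-1529/978
  seg 3: a=1 b=2344/489 c=-727/326 d=727/2934
S(11/4) = -70039/20864

Δ: Δ0=1/2, Δ1=-8, Δ2=3, Δ3=1/3
row 1: diag=6, rhs=-51; c'=1/6, d'=-17/2
row 2: denom=6−1·1/6=35/6; d'=(66−1·-17/2)/(35/6)=447/35
row 3: denom=10−2·12/35=326/35; d'=(-16−2·447/35)/(326/35)=-727/163
back: M3=-727/163
back: M2=447/35−12/35·-727/163=2331/163
back: M1=-17/2−1/6·2331/163=-1774/163
M: M0=0, M1=-1774/163, M2=2331/163, M3=-727/163, M4=0
seg 0: a=2, c=M0/2=0, d=(M1−M0)/(6·2)=-887/978, b=Δ0−h0·(2M0+M1)/6=4037/978
seg 1: a=3, c=M1/2=-887/163, d=(M2−M1)/(6·1)=4105/978, b=Δ1−h1·(2M1+M2)/6=-6607/978
seg 2: a=-5, c=M2/2=2331/326, d=(M3−M2)/(6·2)=-1529/978, b=Δ2−h2·(2M2+M3)/6=-2468/489
seg 3: a=1, c=M3/2=-727/326, d=(M4−M3)/(6·3)=727/2934, b=Δ3−h3·(2M3+M4)/6=2344/489
t_q=11/4 → seg 1, τ=3/4; S=3+-6607/978·τ+-887/163·τ²+4105/978·τ³=-70039/20864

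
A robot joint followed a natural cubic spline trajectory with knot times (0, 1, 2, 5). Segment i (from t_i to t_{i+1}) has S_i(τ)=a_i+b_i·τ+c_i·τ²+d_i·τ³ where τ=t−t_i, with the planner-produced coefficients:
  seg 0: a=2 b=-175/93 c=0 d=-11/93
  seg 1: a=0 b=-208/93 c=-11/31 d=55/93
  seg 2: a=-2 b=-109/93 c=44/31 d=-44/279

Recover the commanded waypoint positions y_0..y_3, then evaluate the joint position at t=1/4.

y_0 = S_0(0) = a_0 = 2
y_1 = S_1(0) = a_1 = 0
y_2 = S_2(0) = a_2 = -2
y_3 = S_2(3) = 3
t_q=1/4 is in segment 0 (τ=1/4); S_0(τ)=3031/1984

y_0=2 y_1=0 y_2=-2 y_3=3
S(1/4) = 3031/1984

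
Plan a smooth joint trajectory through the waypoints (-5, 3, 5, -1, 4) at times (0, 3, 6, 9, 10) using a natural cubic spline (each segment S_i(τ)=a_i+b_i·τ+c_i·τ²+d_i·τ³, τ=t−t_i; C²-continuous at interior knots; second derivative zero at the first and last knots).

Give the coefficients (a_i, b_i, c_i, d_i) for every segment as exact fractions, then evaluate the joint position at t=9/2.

  seg 0: a=-5 b=911/324 c=0 d=-47/2916
  seg 1: a=3 b=385/162 c=-47/324 d=-413/2916
  seg 2: a=5 b=-751/324 c=-115/81 d=1483/2916
  seg 3: a=-1 b=469/162 c=341/108 d=-341/324
S(9/2) = 553/96

Δ: Δ0=8/3, Δ1=2/3, Δ2=-2, Δ3=5
row 1: diag=12, rhs=-12; c'=1/4, d'=-1
row 2: denom=12−3·1/4=45/4; d'=(-16−3·-1)/(45/4)=-52/45
row 3: denom=8−3·4/15=36/5; d'=(42−3·-52/45)/(36/5)=341/54
back: M3=341/54
back: M2=-52/45−4/15·341/54=-230/81
back: M1=-1−1/4·-230/81=-47/162
M: M0=0, M1=-47/162, M2=-230/81, M3=341/54, M4=0
seg 0: a=-5, c=M0/2=0, d=(M1−M0)/(6·3)=-47/2916, b=Δ0−h0·(2M0+M1)/6=911/324
seg 1: a=3, c=M1/2=-47/324, d=(M2−M1)/(6·3)=-413/2916, b=Δ1−h1·(2M1+M2)/6=385/162
seg 2: a=5, c=M2/2=-115/81, d=(M3−M2)/(6·3)=1483/2916, b=Δ2−h2·(2M2+M3)/6=-751/324
seg 3: a=-1, c=M3/2=341/108, d=(M4−M3)/(6·1)=-341/324, b=Δ3−h3·(2M3+M4)/6=469/162
t_q=9/2 → seg 1, τ=3/2; S=3+385/162·τ+-47/324·τ²+-413/2916·τ³=553/96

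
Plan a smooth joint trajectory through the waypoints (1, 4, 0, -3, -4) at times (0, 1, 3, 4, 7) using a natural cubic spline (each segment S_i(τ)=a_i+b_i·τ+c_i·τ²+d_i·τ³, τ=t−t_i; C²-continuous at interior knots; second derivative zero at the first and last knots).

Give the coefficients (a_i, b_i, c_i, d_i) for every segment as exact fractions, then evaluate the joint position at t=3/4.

Δ: Δ0=3, Δ1=-2, Δ2=-3, Δ3=-1/3
row 1: diag=6, rhs=-30; c'=1/3, d'=-5
row 2: denom=6−2·1/3=16/3; d'=(-6−2·-5)/(16/3)=3/4
row 3: denom=8−1·3/16=125/16; d'=(16−1·3/4)/(125/16)=244/125
back: M3=244/125
back: M2=3/4−3/16·244/125=48/125
back: M1=-5−1/3·48/125=-641/125
M: M0=0, M1=-641/125, M2=48/125, M3=244/125, M4=0
seg 0: a=1, c=M0/2=0, d=(M1−M0)/(6·1)=-641/750, b=Δ0−h0·(2M0+M1)/6=2891/750
seg 1: a=4, c=M1/2=-641/250, d=(M2−M1)/(6·2)=689/1500, b=Δ1−h1·(2M1+M2)/6=484/375
seg 2: a=0, c=M2/2=24/125, d=(M3−M2)/(6·1)=98/375, b=Δ2−h2·(2M2+M3)/6=-259/75
seg 3: a=-3, c=M3/2=122/125, d=(M4−M3)/(6·3)=-122/1125, b=Δ3−h3·(2M3+M4)/6=-857/375
t_q=3/4 → seg 0, τ=3/4; S=1+2891/750·τ+0·τ²+-641/750·τ³=56487/16000

  seg 0: a=1 b=2891/750 c=0 d=-641/750
  seg 1: a=4 b=484/375 c=-641/250 d=689/1500
  seg 2: a=0 b=-259/75 c=24/125 d=98/375
  seg 3: a=-3 b=-857/375 c=122/125 d=-122/1125
S(3/4) = 56487/16000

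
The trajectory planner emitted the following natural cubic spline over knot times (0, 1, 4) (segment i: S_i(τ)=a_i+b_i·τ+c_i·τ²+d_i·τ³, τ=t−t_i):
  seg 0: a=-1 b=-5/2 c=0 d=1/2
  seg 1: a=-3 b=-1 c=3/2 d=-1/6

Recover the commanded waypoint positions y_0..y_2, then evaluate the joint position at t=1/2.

y_0 = S_0(0) = a_0 = -1
y_1 = S_1(0) = a_1 = -3
y_2 = S_1(3) = 3
t_q=1/2 is in segment 0 (τ=1/2); S_0(τ)=-35/16

y_0=-1 y_1=-3 y_2=3
S(1/2) = -35/16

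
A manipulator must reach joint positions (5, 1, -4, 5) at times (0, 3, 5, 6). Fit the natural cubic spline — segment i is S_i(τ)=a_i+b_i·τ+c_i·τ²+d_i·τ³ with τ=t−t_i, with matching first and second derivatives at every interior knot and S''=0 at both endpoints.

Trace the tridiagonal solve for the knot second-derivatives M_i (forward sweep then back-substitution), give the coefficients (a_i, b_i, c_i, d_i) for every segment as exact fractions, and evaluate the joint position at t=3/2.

  seg 0: a=5 b=23/84 c=0 d=-5/28
  seg 1: a=1 b=-191/42 c=-45/28 d=221/168
  seg 2: a=-4 b=101/21 c=44/7 d=-44/21
S(3/2) = 1077/224

Δ: Δ0=-4/3, Δ1=-5/2, Δ2=9
row 1: diag=10, rhs=-7; c'=1/5, d'=-7/10
row 2: denom=6−2·1/5=28/5; d'=(69−2·-7/10)/(28/5)=88/7
back: M2=88/7
back: M1=-7/10−1/5·88/7=-45/14
M: M0=0, M1=-45/14, M2=88/7, M3=0
seg 0: a=5, c=M0/2=0, d=(M1−M0)/(6·3)=-5/28, b=Δ0−h0·(2M0+M1)/6=23/84
seg 1: a=1, c=M1/2=-45/28, d=(M2−M1)/(6·2)=221/168, b=Δ1−h1·(2M1+M2)/6=-191/42
seg 2: a=-4, c=M2/2=44/7, d=(M3−M2)/(6·1)=-44/21, b=Δ2−h2·(2M2+M3)/6=101/21
t_q=3/2 → seg 0, τ=3/2; S=5+23/84·τ+0·τ²+-5/28·τ³=1077/224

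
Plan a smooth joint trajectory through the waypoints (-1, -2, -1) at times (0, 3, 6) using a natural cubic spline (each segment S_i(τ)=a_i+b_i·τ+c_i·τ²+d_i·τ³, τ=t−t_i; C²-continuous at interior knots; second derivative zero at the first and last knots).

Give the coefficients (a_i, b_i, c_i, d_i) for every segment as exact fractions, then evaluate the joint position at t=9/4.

Δ: Δ0=-1/3, Δ1=1/3
row 1: diag=12, rhs=4; c'=1/4, d'=1/3
back: M1=1/3
M: M0=0, M1=1/3, M2=0
seg 0: a=-1, c=M0/2=0, d=(M1−M0)/(6·3)=1/54, b=Δ0−h0·(2M0+M1)/6=-1/2
seg 1: a=-2, c=M1/2=1/6, d=(M2−M1)/(6·3)=-1/54, b=Δ1−h1·(2M1+M2)/6=0
t_q=9/4 → seg 0, τ=9/4; S=-1+-1/2·τ+0·τ²+1/54·τ³=-245/128

  seg 0: a=-1 b=-1/2 c=0 d=1/54
  seg 1: a=-2 b=0 c=1/6 d=-1/54
S(9/4) = -245/128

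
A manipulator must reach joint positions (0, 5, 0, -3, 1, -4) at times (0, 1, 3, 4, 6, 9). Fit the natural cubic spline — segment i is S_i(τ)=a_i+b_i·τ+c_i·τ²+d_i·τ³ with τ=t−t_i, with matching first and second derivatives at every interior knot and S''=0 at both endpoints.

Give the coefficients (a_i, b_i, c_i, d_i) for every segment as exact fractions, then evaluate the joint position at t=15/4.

  seg 0: a=0 b=32803/5196 c=0 d=-6823/5196
  seg 1: a=5 b=6167/2598 c=-6823/1732 d=7807/10392
  seg 2: a=0 b=-5675/1299 c=246/433 d=1040/1299
  seg 3: a=-3 b=-1079/1299 c=1286/433 d=-4039/5196
  seg 4: a=1 b=2236/1299 c=-1467/866 d=163/866
S(15/4) = -9073/3464

Δ: Δ0=5, Δ1=-5/2, Δ2=-3, Δ3=2, Δ4=-5/3
row 1: diag=6, rhs=-45; c'=1/3, d'=-15/2
row 2: denom=6−2·1/3=16/3; d'=(-3−2·-15/2)/(16/3)=9/4
row 3: denom=6−1·3/16=93/16; d'=(30−1·9/4)/(93/16)=148/31
row 4: denom=10−2·32/93=866/93; d'=(-22−2·148/31)/(866/93)=-1467/433
back: M4=-1467/433
back: M3=148/31−32/93·-1467/433=2572/433
back: M2=9/4−3/16·2572/433=492/433
back: M1=-15/2−1/3·492/433=-6823/866
M: M0=0, M1=-6823/866, M2=492/433, M3=2572/433, M4=-1467/433, M5=0
seg 0: a=0, c=M0/2=0, d=(M1−M0)/(6·1)=-6823/5196, b=Δ0−h0·(2M0+M1)/6=32803/5196
seg 1: a=5, c=M1/2=-6823/1732, d=(M2−M1)/(6·2)=7807/10392, b=Δ1−h1·(2M1+M2)/6=6167/2598
seg 2: a=0, c=M2/2=246/433, d=(M3−M2)/(6·1)=1040/1299, b=Δ2−h2·(2M2+M3)/6=-5675/1299
seg 3: a=-3, c=M3/2=1286/433, d=(M4−M3)/(6·2)=-4039/5196, b=Δ3−h3·(2M3+M4)/6=-1079/1299
seg 4: a=1, c=M4/2=-1467/866, d=(M5−M4)/(6·3)=163/866, b=Δ4−h4·(2M4+M5)/6=2236/1299
t_q=15/4 → seg 2, τ=3/4; S=0+-5675/1299·τ+246/433·τ²+1040/1299·τ³=-9073/3464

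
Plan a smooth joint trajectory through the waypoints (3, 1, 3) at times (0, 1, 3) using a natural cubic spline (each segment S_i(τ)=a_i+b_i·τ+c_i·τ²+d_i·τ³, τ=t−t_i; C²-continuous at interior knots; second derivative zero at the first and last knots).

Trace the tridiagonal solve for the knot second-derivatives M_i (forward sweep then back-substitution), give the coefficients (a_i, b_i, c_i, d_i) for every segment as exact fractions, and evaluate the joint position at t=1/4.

Δ: Δ0=-2, Δ1=1
row 1: diag=6, rhs=18; c'=1/3, d'=3
back: M1=3
M: M0=0, M1=3, M2=0
seg 0: a=3, c=M0/2=0, d=(M1−M0)/(6·1)=1/2, b=Δ0−h0·(2M0+M1)/6=-5/2
seg 1: a=1, c=M1/2=3/2, d=(M2−M1)/(6·2)=-1/4, b=Δ1−h1·(2M1+M2)/6=-1
t_q=1/4 → seg 0, τ=1/4; S=3+-5/2·τ+0·τ²+1/2·τ³=305/128

  seg 0: a=3 b=-5/2 c=0 d=1/2
  seg 1: a=1 b=-1 c=3/2 d=-1/4
S(1/4) = 305/128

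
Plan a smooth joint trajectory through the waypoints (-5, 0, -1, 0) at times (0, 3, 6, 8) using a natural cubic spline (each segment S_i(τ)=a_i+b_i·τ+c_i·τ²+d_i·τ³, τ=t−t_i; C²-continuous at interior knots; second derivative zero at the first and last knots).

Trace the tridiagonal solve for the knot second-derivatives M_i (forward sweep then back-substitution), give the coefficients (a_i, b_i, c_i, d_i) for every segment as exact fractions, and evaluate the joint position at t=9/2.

Δ: Δ0=5/3, Δ1=-1/3, Δ2=1/2
row 1: diag=12, rhs=-12; c'=1/4, d'=-1
row 2: denom=10−3·1/4=37/4; d'=(5−3·-1)/(37/4)=32/37
back: M2=32/37
back: M1=-1−1/4·32/37=-45/37
M: M0=0, M1=-45/37, M2=32/37, M3=0
seg 0: a=-5, c=M0/2=0, d=(M1−M0)/(6·3)=-5/74, b=Δ0−h0·(2M0+M1)/6=505/222
seg 1: a=0, c=M1/2=-45/74, d=(M2−M1)/(6·3)=77/666, b=Δ1−h1·(2M1+M2)/6=50/111
seg 2: a=-1, c=M2/2=16/37, d=(M3−M2)/(6·2)=-8/111, b=Δ2−h2·(2M2+M3)/6=-17/222
t_q=9/2 → seg 1, τ=3/2; S=0+50/111·τ+-45/74·τ²+77/666·τ³=-179/592

  seg 0: a=-5 b=505/222 c=0 d=-5/74
  seg 1: a=0 b=50/111 c=-45/74 d=77/666
  seg 2: a=-1 b=-17/222 c=16/37 d=-8/111
S(9/2) = -179/592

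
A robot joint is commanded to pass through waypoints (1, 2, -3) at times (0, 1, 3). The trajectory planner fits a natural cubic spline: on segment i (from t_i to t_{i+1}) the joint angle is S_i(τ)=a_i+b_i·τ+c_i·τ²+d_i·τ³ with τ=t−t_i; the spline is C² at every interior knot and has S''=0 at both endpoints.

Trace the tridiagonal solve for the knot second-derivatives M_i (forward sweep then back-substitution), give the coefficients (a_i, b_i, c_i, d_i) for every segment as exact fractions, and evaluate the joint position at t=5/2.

Δ: Δ0=1, Δ1=-5/2
row 1: diag=6, rhs=-21; c'=1/3, d'=-7/2
back: M1=-7/2
M: M0=0, M1=-7/2, M2=0
seg 0: a=1, c=M0/2=0, d=(M1−M0)/(6·1)=-7/12, b=Δ0−h0·(2M0+M1)/6=19/12
seg 1: a=2, c=M1/2=-7/4, d=(M2−M1)/(6·2)=7/24, b=Δ1−h1·(2M1+M2)/6=-1/6
t_q=5/2 → seg 1, τ=3/2; S=2+-1/6·τ+-7/4·τ²+7/24·τ³=-77/64

  seg 0: a=1 b=19/12 c=0 d=-7/12
  seg 1: a=2 b=-1/6 c=-7/4 d=7/24
S(5/2) = -77/64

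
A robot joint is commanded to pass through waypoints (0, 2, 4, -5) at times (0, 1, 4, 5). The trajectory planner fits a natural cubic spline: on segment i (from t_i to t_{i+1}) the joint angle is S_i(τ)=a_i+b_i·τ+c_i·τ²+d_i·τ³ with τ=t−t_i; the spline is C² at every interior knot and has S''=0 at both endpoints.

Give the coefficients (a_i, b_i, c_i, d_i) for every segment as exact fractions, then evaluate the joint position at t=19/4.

  seg 0: a=0 b=5/3 c=0 d=1/3
  seg 1: a=2 b=8/3 c=1 d=-5/9
  seg 2: a=4 b=-19/3 c=-4 d=4/3
S(19/4) = -39/16

Δ: Δ0=2, Δ1=2/3, Δ2=-9
row 1: diag=8, rhs=-8; c'=3/8, d'=-1
row 2: denom=8−3·3/8=55/8; d'=(-58−3·-1)/(55/8)=-8
back: M2=-8
back: M1=-1−3/8·-8=2
M: M0=0, M1=2, M2=-8, M3=0
seg 0: a=0, c=M0/2=0, d=(M1−M0)/(6·1)=1/3, b=Δ0−h0·(2M0+M1)/6=5/3
seg 1: a=2, c=M1/2=1, d=(M2−M1)/(6·3)=-5/9, b=Δ1−h1·(2M1+M2)/6=8/3
seg 2: a=4, c=M2/2=-4, d=(M3−M2)/(6·1)=4/3, b=Δ2−h2·(2M2+M3)/6=-19/3
t_q=19/4 → seg 2, τ=3/4; S=4+-19/3·τ+-4·τ²+4/3·τ³=-39/16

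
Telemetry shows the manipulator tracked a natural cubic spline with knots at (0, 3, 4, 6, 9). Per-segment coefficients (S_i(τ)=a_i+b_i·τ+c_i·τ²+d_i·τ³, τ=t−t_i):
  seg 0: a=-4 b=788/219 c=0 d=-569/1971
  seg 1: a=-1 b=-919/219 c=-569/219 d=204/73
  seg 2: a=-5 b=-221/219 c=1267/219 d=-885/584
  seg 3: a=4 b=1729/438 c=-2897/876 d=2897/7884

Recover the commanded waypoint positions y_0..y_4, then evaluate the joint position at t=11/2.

y_0=-4 y_1=-1 y_2=-5 y_3=4 y_4=-4
S(11/2) = 6489/4672

y_0 = S_0(0) = a_0 = -4
y_1 = S_1(0) = a_1 = -1
y_2 = S_2(0) = a_2 = -5
y_3 = S_3(0) = a_3 = 4
y_4 = S_3(3) = -4
t_q=11/2 is in segment 2 (τ=3/2); S_2(τ)=6489/4672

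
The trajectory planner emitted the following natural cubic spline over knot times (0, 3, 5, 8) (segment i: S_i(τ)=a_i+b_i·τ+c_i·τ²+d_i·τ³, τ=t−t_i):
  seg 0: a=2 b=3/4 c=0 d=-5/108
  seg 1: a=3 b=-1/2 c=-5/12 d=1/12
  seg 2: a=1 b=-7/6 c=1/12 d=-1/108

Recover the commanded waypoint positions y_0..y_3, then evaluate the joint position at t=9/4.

y_0 = S_0(0) = a_0 = 2
y_1 = S_1(0) = a_1 = 3
y_2 = S_2(0) = a_2 = 1
y_3 = S_2(3) = -2
t_q=9/4 is in segment 0 (τ=9/4); S_0(τ)=809/256

y_0=2 y_1=3 y_2=1 y_3=-2
S(9/4) = 809/256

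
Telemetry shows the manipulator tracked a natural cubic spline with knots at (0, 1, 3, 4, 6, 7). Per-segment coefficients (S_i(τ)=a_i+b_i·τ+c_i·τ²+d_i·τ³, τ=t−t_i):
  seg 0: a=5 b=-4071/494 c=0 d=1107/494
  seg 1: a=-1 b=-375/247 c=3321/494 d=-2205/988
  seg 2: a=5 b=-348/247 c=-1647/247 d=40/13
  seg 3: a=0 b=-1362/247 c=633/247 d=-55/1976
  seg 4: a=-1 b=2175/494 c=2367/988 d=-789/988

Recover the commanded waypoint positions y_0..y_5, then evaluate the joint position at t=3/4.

y_0 = S_0(0) = a_0 = 5
y_1 = S_1(0) = a_1 = -1
y_2 = S_2(0) = a_2 = 5
y_3 = S_3(0) = a_3 = 0
y_4 = S_4(0) = a_4 = -1
y_5 = S_4(1) = 5
t_q=3/4 is in segment 0 (τ=3/4); S_0(τ)=-7439/31616

y_0=5 y_1=-1 y_2=5 y_3=0 y_4=-1 y_5=5
S(3/4) = -7439/31616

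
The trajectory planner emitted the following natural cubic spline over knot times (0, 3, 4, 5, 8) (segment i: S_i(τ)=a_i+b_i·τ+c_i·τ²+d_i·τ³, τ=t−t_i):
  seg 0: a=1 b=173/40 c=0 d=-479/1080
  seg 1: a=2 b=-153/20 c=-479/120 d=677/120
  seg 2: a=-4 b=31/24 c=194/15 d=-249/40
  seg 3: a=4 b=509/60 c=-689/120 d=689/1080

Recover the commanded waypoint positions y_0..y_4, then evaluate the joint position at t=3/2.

y_0 = S_0(0) = a_0 = 1
y_1 = S_1(0) = a_1 = 2
y_2 = S_2(0) = a_2 = -4
y_3 = S_3(0) = a_3 = 4
y_4 = S_3(3) = -5
t_q=3/2 is in segment 0 (τ=3/2); S_0(τ)=1917/320

y_0=1 y_1=2 y_2=-4 y_3=4 y_4=-5
S(3/2) = 1917/320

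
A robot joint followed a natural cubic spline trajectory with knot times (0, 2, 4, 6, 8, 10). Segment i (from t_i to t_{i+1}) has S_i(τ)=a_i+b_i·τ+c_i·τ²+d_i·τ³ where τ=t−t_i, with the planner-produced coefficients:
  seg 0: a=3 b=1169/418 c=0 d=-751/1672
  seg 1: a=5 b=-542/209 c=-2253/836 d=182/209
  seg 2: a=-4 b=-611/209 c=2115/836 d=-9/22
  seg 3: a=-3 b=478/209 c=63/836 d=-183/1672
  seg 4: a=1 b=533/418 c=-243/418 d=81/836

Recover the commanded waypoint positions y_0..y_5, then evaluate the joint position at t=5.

y_0 = S_0(0) = a_0 = 3
y_1 = S_1(0) = a_1 = 5
y_2 = S_2(0) = a_2 = -4
y_3 = S_3(0) = a_3 = -3
y_4 = S_4(0) = a_4 = 1
y_5 = S_4(2) = 2
t_q=5 is in segment 2 (τ=1); S_2(τ)=-365/76

y_0=3 y_1=5 y_2=-4 y_3=-3 y_4=1 y_5=2
S(5) = -365/76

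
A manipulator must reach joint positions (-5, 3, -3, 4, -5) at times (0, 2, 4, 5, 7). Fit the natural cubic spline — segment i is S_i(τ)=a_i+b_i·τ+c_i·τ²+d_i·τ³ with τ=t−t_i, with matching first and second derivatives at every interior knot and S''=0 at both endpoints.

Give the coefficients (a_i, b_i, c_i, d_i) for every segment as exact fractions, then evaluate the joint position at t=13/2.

  seg 0: a=-5 b=225/32 c=0 d=-97/128
  seg 1: a=3 b=-33/16 c=-291/64 d=261/128
  seg 2: a=-3 b=135/32 c=123/16 d=-157/32
  seg 3: a=4 b=39/8 c=-225/32 d=75/64
S(13/2) = -283/512

Δ: Δ0=4, Δ1=-3, Δ2=7, Δ3=-9/2
row 1: diag=8, rhs=-42; c'=1/4, d'=-21/4
row 2: denom=6−2·1/4=11/2; d'=(60−2·-21/4)/(11/2)=141/11
row 3: denom=6−1·2/11=64/11; d'=(-69−1·141/11)/(64/11)=-225/16
back: M3=-225/16
back: M2=141/11−2/11·-225/16=123/8
back: M1=-21/4−1/4·123/8=-291/32
M: M0=0, M1=-291/32, M2=123/8, M3=-225/16, M4=0
seg 0: a=-5, c=M0/2=0, d=(M1−M0)/(6·2)=-97/128, b=Δ0−h0·(2M0+M1)/6=225/32
seg 1: a=3, c=M1/2=-291/64, d=(M2−M1)/(6·2)=261/128, b=Δ1−h1·(2M1+M2)/6=-33/16
seg 2: a=-3, c=M2/2=123/16, d=(M3−M2)/(6·1)=-157/32, b=Δ2−h2·(2M2+M3)/6=135/32
seg 3: a=4, c=M3/2=-225/32, d=(M4−M3)/(6·2)=75/64, b=Δ3−h3·(2M3+M4)/6=39/8
t_q=13/2 → seg 3, τ=3/2; S=4+39/8·τ+-225/32·τ²+75/64·τ³=-283/512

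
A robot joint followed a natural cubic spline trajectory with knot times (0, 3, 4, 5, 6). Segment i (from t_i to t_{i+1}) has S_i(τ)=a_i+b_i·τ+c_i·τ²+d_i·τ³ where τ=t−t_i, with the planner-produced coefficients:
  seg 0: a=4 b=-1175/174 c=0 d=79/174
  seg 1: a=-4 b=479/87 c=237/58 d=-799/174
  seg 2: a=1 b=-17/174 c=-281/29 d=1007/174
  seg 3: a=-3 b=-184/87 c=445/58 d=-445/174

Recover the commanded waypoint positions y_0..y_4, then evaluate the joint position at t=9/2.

y_0 = S_0(0) = a_0 = 4
y_1 = S_1(0) = a_1 = -4
y_2 = S_2(0) = a_2 = 1
y_3 = S_3(0) = a_3 = -3
y_4 = S_3(1) = 0
t_q=9/2 is in segment 2 (τ=1/2); S_2(τ)=-347/464

y_0=4 y_1=-4 y_2=1 y_3=-3 y_4=0
S(9/2) = -347/464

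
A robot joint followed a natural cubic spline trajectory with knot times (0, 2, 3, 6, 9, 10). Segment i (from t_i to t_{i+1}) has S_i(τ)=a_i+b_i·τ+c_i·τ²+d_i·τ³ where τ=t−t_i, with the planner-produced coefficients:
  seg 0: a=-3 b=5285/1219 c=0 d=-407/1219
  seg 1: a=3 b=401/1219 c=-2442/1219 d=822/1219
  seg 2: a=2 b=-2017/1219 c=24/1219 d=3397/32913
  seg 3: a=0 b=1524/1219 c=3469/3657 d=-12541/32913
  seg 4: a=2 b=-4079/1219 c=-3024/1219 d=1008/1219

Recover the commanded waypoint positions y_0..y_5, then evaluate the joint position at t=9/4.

y_0=-3 y_1=3 y_2=2 y_3=0 y_4=2 y_5=-3
S(9/4) = 5033/1696

y_0 = S_0(0) = a_0 = -3
y_1 = S_1(0) = a_1 = 3
y_2 = S_2(0) = a_2 = 2
y_3 = S_3(0) = a_3 = 0
y_4 = S_4(0) = a_4 = 2
y_5 = S_4(1) = -3
t_q=9/4 is in segment 1 (τ=1/4); S_1(τ)=5033/1696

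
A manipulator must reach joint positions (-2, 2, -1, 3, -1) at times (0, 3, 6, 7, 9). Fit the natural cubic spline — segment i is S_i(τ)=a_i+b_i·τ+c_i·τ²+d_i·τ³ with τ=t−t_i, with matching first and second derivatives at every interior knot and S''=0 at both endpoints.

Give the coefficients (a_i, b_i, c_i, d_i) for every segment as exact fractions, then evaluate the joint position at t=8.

Δ: Δ0=4/3, Δ1=-1, Δ2=4, Δ3=-2
row 1: diag=12, rhs=-14; c'=1/4, d'=-7/6
row 2: denom=8−3·1/4=29/4; d'=(30−3·-7/6)/(29/4)=134/29
row 3: denom=6−1·4/29=170/29; d'=(-36−1·134/29)/(170/29)=-589/85
back: M3=-589/85
back: M2=134/29−4/29·-589/85=474/85
back: M1=-7/6−1/4·474/85=-653/255
M: M0=0, M1=-653/255, M2=474/85, M3=-589/85, M4=0
seg 0: a=-2, c=M0/2=0, d=(M1−M0)/(6·3)=-653/4590, b=Δ0−h0·(2M0+M1)/6=1333/510
seg 1: a=2, c=M1/2=-653/510, d=(M2−M1)/(6·3)=415/918, b=Δ1−h1·(2M1+M2)/6=-313/255
seg 2: a=-1, c=M2/2=237/85, d=(M3−M2)/(6·1)=-1063/510, b=Δ2−h2·(2M2+M3)/6=1681/510
seg 3: a=3, c=M3/2=-589/170, d=(M4−M3)/(6·2)=589/1020, b=Δ3−h3·(2M3+M4)/6=668/255
t_q=8 → seg 3, τ=1; S=3+668/255·τ+-589/170·τ²+589/1020·τ³=929/340

  seg 0: a=-2 b=1333/510 c=0 d=-653/4590
  seg 1: a=2 b=-313/255 c=-653/510 d=415/918
  seg 2: a=-1 b=1681/510 c=237/85 d=-1063/510
  seg 3: a=3 b=668/255 c=-589/170 d=589/1020
S(8) = 929/340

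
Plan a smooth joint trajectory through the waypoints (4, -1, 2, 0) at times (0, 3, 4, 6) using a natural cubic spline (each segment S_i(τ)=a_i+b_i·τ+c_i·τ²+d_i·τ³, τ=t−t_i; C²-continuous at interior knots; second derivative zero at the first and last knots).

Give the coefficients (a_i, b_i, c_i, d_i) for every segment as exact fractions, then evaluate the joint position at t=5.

Δ: Δ0=-5/3, Δ1=3, Δ2=-1
row 1: diag=8, rhs=28; c'=1/8, d'=7/2
row 2: denom=6−1·1/8=47/8; d'=(-24−1·7/2)/(47/8)=-220/47
back: M2=-220/47
back: M1=7/2−1/8·-220/47=192/47
M: M0=0, M1=192/47, M2=-220/47, M3=0
seg 0: a=4, c=M0/2=0, d=(M1−M0)/(6·3)=32/141, b=Δ0−h0·(2M0+M1)/6=-523/141
seg 1: a=-1, c=M1/2=96/47, d=(M2−M1)/(6·1)=-206/141, b=Δ1−h1·(2M1+M2)/6=341/141
seg 2: a=2, c=M2/2=-110/47, d=(M3−M2)/(6·2)=55/141, b=Δ2−h2·(2M2+M3)/6=299/141
t_q=5 → seg 2, τ=1; S=2+299/141·τ+-110/47·τ²+55/141·τ³=102/47

  seg 0: a=4 b=-523/141 c=0 d=32/141
  seg 1: a=-1 b=341/141 c=96/47 d=-206/141
  seg 2: a=2 b=299/141 c=-110/47 d=55/141
S(5) = 102/47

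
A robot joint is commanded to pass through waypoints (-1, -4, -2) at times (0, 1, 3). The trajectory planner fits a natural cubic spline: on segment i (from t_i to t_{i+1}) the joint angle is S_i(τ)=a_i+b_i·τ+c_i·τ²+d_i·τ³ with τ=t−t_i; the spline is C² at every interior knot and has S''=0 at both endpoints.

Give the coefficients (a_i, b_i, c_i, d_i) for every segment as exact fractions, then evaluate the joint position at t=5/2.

Δ: Δ0=-3, Δ1=1
row 1: diag=6, rhs=24; c'=1/3, d'=4
back: M1=4
M: M0=0, M1=4, M2=0
seg 0: a=-1, c=M0/2=0, d=(M1−M0)/(6·1)=2/3, b=Δ0−h0·(2M0+M1)/6=-11/3
seg 1: a=-4, c=M1/2=2, d=(M2−M1)/(6·2)=-1/3, b=Δ1−h1·(2M1+M2)/6=-5/3
t_q=5/2 → seg 1, τ=3/2; S=-4+-5/3·τ+2·τ²+-1/3·τ³=-25/8

  seg 0: a=-1 b=-11/3 c=0 d=2/3
  seg 1: a=-4 b=-5/3 c=2 d=-1/3
S(5/2) = -25/8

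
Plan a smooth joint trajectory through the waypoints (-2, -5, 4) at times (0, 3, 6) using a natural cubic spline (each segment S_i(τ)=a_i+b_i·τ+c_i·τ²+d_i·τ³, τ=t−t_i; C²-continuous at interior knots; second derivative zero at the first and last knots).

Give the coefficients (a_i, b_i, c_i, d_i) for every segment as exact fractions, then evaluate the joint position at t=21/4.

Δ: Δ0=-1, Δ1=3
row 1: diag=12, rhs=24; c'=1/4, d'=2
back: M1=2
M: M0=0, M1=2, M2=0
seg 0: a=-2, c=M0/2=0, d=(M1−M0)/(6·3)=1/9, b=Δ0−h0·(2M0+M1)/6=-2
seg 1: a=-5, c=M1/2=1, d=(M2−M1)/(6·3)=-1/9, b=Δ1−h1·(2M1+M2)/6=1
t_q=21/4 → seg 1, τ=9/4; S=-5+1·τ+1·τ²+-1/9·τ³=67/64

  seg 0: a=-2 b=-2 c=0 d=1/9
  seg 1: a=-5 b=1 c=1 d=-1/9
S(21/4) = 67/64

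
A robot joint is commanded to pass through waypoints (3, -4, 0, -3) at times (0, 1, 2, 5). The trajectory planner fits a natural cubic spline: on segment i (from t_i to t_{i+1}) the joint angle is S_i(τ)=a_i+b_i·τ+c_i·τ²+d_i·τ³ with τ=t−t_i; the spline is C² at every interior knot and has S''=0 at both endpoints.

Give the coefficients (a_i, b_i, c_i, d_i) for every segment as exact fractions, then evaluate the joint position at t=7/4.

  seg 0: a=3 b=-10 c=0 d=3
  seg 1: a=-4 b=-1 c=9 d=-4
  seg 2: a=0 b=5 c=-3 d=1/3
S(7/4) = -11/8

Δ: Δ0=-7, Δ1=4, Δ2=-1
row 1: diag=4, rhs=66; c'=1/4, d'=33/2
row 2: denom=8−1·1/4=31/4; d'=(-30−1·33/2)/(31/4)=-6
back: M2=-6
back: M1=33/2−1/4·-6=18
M: M0=0, M1=18, M2=-6, M3=0
seg 0: a=3, c=M0/2=0, d=(M1−M0)/(6·1)=3, b=Δ0−h0·(2M0+M1)/6=-10
seg 1: a=-4, c=M1/2=9, d=(M2−M1)/(6·1)=-4, b=Δ1−h1·(2M1+M2)/6=-1
seg 2: a=0, c=M2/2=-3, d=(M3−M2)/(6·3)=1/3, b=Δ2−h2·(2M2+M3)/6=5
t_q=7/4 → seg 1, τ=3/4; S=-4+-1·τ+9·τ²+-4·τ³=-11/8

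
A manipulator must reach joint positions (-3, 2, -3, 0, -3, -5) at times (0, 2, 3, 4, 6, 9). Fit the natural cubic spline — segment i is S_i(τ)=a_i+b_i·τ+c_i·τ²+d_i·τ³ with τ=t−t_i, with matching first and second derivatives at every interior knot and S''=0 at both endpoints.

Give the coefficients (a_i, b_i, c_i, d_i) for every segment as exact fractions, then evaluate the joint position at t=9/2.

Δ: Δ0=5/2, Δ1=-5, Δ2=3, Δ3=-3/2, Δ4=-2/3
row 1: diag=6, rhs=-45; c'=1/6, d'=-15/2
row 2: denom=4−1·1/6=23/6; d'=(48−1·-15/2)/(23/6)=333/23
row 3: denom=6−1·6/23=132/23; d'=(-27−1·333/23)/(132/23)=-159/22
row 4: denom=10−2·23/66=307/33; d'=(5−2·-159/22)/(307/33)=642/307
back: M4=642/307
back: M3=-159/22−23/66·642/307=-4885/614
back: M2=333/23−6/23·-4885/614=5082/307
back: M1=-15/2−1/6·5082/307=-6299/614
M: M0=0, M1=-6299/614, M2=5082/307, M3=-4885/614, M4=642/307, M5=0
seg 0: a=-3, c=M0/2=0, d=(M1−M0)/(6·2)=-6299/7368, b=Δ0−h0·(2M0+M1)/6=5452/921
seg 1: a=2, c=M1/2=-6299/1228, d=(M2−M1)/(6·1)=16463/3684, b=Δ1−h1·(2M1+M2)/6=-7993/1842
seg 2: a=-3, c=M2/2=2541/307, d=(M3−M2)/(6·1)=-15049/3684, b=Δ2−h2·(2M2+M3)/6=-4391/3684
seg 3: a=0, c=M3/2=-4885/1228, d=(M4−M3)/(6·2)=6169/7368, b=Δ3−h3·(2M3+M4)/6=5723/1842
seg 4: a=-3, c=M4/2=321/307, d=(M5−M4)/(6·3)=-107/921, b=Δ4−h4·(2M4+M5)/6=-2540/921
t_q=9/2 → seg 3, τ=1/2; S=0+5723/1842·τ+-4885/1228·τ²+6169/7368·τ³=13039/19648

  seg 0: a=-3 b=5452/921 c=0 d=-6299/7368
  seg 1: a=2 b=-7993/1842 c=-6299/1228 d=16463/3684
  seg 2: a=-3 b=-4391/3684 c=2541/307 d=-15049/3684
  seg 3: a=0 b=5723/1842 c=-4885/1228 d=6169/7368
  seg 4: a=-3 b=-2540/921 c=321/307 d=-107/921
S(9/2) = 13039/19648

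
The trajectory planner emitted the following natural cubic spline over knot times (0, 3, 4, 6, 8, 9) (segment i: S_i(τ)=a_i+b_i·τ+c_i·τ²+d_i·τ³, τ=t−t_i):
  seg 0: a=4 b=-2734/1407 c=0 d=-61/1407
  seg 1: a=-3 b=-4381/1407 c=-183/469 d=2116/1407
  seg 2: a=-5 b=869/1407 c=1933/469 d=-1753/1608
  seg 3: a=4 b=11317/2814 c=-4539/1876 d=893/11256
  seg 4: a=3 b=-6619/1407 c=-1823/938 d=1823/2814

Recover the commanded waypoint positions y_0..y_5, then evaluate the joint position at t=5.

y_0=4 y_1=-3 y_2=-5 y_3=4 y_4=3 y_5=-3
S(5) = -5069/3752

y_0 = S_0(0) = a_0 = 4
y_1 = S_1(0) = a_1 = -3
y_2 = S_2(0) = a_2 = -5
y_3 = S_3(0) = a_3 = 4
y_4 = S_4(0) = a_4 = 3
y_5 = S_4(1) = -3
t_q=5 is in segment 2 (τ=1); S_2(τ)=-5069/3752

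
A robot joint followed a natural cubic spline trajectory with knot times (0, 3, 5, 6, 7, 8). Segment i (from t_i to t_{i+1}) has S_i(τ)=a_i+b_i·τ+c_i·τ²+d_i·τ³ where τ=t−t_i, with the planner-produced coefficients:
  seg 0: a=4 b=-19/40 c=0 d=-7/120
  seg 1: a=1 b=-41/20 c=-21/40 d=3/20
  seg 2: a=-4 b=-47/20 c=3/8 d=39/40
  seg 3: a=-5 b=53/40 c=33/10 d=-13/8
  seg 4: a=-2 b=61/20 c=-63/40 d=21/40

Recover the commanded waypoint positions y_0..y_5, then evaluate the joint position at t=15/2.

y_0 = S_0(0) = a_0 = 4
y_1 = S_1(0) = a_1 = 1
y_2 = S_2(0) = a_2 = -4
y_3 = S_3(0) = a_3 = -5
y_4 = S_4(0) = a_4 = -2
y_5 = S_4(1) = 0
t_q=15/2 is in segment 4 (τ=1/2); S_4(τ)=-257/320

y_0=4 y_1=1 y_2=-4 y_3=-5 y_4=-2 y_5=0
S(15/2) = -257/320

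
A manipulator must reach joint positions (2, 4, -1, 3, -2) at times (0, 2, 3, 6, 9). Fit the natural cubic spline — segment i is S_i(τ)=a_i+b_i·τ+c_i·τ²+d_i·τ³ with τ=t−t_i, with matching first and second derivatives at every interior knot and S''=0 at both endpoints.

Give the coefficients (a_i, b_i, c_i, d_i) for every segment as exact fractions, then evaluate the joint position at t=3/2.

Δ: Δ0=1, Δ1=-5, Δ2=4/3, Δ3=-5/3
row 1: diag=6, rhs=-36; c'=1/6, d'=-6
row 2: denom=8−1·1/6=47/6; d'=(38−1·-6)/(47/6)=264/47
row 3: denom=12−3·18/47=510/47; d'=(-18−3·264/47)/(510/47)=-273/85
back: M3=-273/85
back: M2=264/47−18/47·-273/85=582/85
back: M1=-6−1/6·582/85=-607/85
M: M0=0, M1=-607/85, M2=582/85, M3=-273/85, M4=0
seg 0: a=2, c=M0/2=0, d=(M1−M0)/(6·2)=-607/1020, b=Δ0−h0·(2M0+M1)/6=862/255
seg 1: a=4, c=M1/2=-607/170, d=(M2−M1)/(6·1)=1189/510, b=Δ1−h1·(2M1+M2)/6=-959/255
seg 2: a=-1, c=M2/2=291/85, d=(M3−M2)/(6·3)=-19/34, b=Δ2−h2·(2M2+M3)/6=-1993/510
seg 3: a=3, c=M3/2=-273/170, d=(M4−M3)/(6·3)=91/510, b=Δ3−h3·(2M3+M4)/6=394/255
t_q=3/2 → seg 0, τ=3/2; S=2+862/255·τ+0·τ²+-607/1020·τ³=13769/2720

  seg 0: a=2 b=862/255 c=0 d=-607/1020
  seg 1: a=4 b=-959/255 c=-607/170 d=1189/510
  seg 2: a=-1 b=-1993/510 c=291/85 d=-19/34
  seg 3: a=3 b=394/255 c=-273/170 d=91/510
S(3/2) = 13769/2720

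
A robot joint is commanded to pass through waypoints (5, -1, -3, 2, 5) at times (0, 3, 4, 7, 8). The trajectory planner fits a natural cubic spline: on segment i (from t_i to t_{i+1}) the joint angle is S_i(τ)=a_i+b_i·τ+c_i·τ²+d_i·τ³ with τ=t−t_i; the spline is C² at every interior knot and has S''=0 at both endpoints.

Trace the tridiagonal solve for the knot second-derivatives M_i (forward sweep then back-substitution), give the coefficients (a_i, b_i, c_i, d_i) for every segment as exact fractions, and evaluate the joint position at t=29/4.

Δ: Δ0=-2, Δ1=-2, Δ2=5/3, Δ3=3
row 1: diag=8, rhs=0; c'=1/8, d'=0
row 2: denom=8−1·1/8=63/8; d'=(22−1·0)/(63/8)=176/63
row 3: denom=8−3·8/21=48/7; d'=(8−3·176/63)/(48/7)=-1/18
back: M3=-1/18
back: M2=176/63−8/21·-1/18=76/27
back: M1=0−1/8·76/27=-19/54
M: M0=0, M1=-19/54, M2=76/27, M3=-1/18, M4=0
seg 0: a=5, c=M0/2=0, d=(M1−M0)/(6·3)=-19/972, b=Δ0−h0·(2M0+M1)/6=-197/108
seg 1: a=-1, c=M1/2=-19/108, d=(M2−M1)/(6·1)=19/36, b=Δ1−h1·(2M1+M2)/6=-127/54
seg 2: a=-3, c=M2/2=38/27, d=(M3−M2)/(6·3)=-155/972, b=Δ2−h2·(2M2+M3)/6=-121/108
seg 3: a=2, c=M3/2=-1/36, d=(M4−M3)/(6·1)=1/108, b=Δ3−h3·(2M3+M4)/6=163/54
t_q=29/4 → seg 3, τ=1/4; S=2+163/54·τ+-1/36·τ²+1/108·τ³=6343/2304

  seg 0: a=5 b=-197/108 c=0 d=-19/972
  seg 1: a=-1 b=-127/54 c=-19/108 d=19/36
  seg 2: a=-3 b=-121/108 c=38/27 d=-155/972
  seg 3: a=2 b=163/54 c=-1/36 d=1/108
S(29/4) = 6343/2304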